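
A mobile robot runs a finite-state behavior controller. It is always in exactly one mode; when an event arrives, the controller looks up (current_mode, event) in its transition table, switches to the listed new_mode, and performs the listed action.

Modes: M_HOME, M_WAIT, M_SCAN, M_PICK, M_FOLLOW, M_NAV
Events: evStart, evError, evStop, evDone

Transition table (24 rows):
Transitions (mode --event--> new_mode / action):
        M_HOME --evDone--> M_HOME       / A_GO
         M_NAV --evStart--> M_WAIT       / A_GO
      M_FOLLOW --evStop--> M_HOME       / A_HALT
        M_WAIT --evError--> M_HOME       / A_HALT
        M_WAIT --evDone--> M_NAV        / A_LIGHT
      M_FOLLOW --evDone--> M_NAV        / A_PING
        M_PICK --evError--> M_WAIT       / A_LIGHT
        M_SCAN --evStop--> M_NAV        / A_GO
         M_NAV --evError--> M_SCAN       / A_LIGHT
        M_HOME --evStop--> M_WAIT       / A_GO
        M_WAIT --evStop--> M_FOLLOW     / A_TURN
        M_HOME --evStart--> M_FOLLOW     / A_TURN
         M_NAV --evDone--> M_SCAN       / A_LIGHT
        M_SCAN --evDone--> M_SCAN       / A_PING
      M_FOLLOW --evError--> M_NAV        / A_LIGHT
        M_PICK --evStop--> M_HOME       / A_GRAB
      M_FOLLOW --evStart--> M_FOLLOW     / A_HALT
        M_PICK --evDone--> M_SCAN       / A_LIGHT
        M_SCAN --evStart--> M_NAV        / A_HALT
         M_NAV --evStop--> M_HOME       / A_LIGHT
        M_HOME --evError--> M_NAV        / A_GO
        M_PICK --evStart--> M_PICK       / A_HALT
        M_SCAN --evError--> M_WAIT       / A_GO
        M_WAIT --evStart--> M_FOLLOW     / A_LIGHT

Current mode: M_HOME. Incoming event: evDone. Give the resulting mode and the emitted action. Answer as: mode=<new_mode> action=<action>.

current mode = M_HOME; filter table to that mode:
  (M_HOME, evDone) → (M_HOME, A_GO)  ← event matches
  (M_HOME, evStop) → (M_WAIT, A_GO)
  (M_HOME, evStart) → (M_FOLLOW, A_TURN)
  (M_HOME, evError) → (M_NAV, A_GO)
event = evDone selects (M_HOME, A_GO)

mode=M_HOME action=A_GO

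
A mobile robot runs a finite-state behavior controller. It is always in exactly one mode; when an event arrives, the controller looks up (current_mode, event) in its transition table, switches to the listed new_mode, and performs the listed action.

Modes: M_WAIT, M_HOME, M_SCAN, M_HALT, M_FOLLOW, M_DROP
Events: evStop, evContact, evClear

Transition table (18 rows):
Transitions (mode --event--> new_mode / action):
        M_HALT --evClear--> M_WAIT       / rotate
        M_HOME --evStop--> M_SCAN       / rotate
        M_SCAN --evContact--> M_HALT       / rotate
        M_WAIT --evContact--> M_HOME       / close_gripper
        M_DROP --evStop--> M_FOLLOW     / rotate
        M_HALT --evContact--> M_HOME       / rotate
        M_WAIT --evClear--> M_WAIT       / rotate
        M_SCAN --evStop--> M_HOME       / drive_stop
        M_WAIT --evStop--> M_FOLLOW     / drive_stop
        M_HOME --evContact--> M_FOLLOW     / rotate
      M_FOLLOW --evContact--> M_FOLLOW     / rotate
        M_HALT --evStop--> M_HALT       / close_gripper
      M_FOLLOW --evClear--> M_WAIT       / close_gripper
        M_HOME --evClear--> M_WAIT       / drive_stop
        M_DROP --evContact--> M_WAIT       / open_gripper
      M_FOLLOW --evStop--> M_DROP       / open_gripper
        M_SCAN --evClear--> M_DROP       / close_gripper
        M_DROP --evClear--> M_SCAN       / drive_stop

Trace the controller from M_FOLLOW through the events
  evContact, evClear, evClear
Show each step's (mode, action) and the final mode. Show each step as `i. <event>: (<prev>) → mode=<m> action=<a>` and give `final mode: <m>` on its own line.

1. evContact: (M_FOLLOW) → mode=M_FOLLOW action=rotate
2. evClear: (M_FOLLOW) → mode=M_WAIT action=close_gripper
3. evClear: (M_WAIT) → mode=M_WAIT action=rotate

final mode: M_WAIT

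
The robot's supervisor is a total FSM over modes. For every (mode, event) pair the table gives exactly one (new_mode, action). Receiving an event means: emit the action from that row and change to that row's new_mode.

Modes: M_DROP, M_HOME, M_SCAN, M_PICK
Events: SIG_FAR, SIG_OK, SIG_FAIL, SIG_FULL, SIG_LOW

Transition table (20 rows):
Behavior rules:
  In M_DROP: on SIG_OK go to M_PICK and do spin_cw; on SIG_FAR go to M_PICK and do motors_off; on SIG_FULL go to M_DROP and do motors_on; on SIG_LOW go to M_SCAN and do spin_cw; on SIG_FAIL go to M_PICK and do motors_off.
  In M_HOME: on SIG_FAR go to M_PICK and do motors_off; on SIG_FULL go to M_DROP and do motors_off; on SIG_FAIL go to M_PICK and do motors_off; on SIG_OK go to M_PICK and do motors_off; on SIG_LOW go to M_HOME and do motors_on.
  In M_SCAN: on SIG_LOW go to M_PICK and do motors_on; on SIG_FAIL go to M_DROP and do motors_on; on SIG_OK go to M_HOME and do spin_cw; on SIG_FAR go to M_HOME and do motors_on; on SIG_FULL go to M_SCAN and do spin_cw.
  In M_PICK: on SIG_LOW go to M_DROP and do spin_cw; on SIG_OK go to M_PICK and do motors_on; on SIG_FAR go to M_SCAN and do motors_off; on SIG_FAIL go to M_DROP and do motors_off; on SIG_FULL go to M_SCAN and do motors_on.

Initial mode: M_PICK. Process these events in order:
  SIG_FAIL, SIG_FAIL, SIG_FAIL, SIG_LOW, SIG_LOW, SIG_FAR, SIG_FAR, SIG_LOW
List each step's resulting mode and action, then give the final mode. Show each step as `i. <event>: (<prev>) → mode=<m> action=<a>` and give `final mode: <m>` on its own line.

1. SIG_FAIL: (M_PICK) → mode=M_DROP action=motors_off
2. SIG_FAIL: (M_DROP) → mode=M_PICK action=motors_off
3. SIG_FAIL: (M_PICK) → mode=M_DROP action=motors_off
4. SIG_LOW: (M_DROP) → mode=M_SCAN action=spin_cw
5. SIG_LOW: (M_SCAN) → mode=M_PICK action=motors_on
6. SIG_FAR: (M_PICK) → mode=M_SCAN action=motors_off
7. SIG_FAR: (M_SCAN) → mode=M_HOME action=motors_on
8. SIG_LOW: (M_HOME) → mode=M_HOME action=motors_on

final mode: M_HOME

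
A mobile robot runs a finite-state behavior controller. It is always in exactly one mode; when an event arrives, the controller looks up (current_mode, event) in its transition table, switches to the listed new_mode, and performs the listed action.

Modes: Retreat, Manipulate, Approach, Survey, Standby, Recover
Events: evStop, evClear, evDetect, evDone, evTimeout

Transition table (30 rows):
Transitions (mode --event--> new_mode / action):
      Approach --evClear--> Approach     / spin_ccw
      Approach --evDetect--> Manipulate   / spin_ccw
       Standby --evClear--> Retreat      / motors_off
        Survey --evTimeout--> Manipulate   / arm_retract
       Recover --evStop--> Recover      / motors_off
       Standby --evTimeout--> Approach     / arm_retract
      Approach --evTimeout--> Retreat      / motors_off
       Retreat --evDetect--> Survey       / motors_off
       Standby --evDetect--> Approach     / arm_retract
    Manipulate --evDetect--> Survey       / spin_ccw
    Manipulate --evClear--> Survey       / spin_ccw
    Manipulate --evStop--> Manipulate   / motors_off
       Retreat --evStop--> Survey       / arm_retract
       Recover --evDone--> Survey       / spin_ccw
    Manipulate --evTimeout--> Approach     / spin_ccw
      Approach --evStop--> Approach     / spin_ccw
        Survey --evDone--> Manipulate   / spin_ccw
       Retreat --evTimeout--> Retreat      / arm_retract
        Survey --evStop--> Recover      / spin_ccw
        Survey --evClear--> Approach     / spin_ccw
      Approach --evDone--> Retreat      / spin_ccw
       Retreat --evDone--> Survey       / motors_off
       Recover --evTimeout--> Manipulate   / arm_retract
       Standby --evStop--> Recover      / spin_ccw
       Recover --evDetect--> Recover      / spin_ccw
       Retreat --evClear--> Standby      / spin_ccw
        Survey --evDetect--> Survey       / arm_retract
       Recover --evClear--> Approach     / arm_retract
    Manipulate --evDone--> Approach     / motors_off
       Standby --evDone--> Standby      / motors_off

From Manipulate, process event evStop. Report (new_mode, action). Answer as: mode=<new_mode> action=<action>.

mode=Manipulate action=motors_off

current mode = Manipulate; filter table to that mode:
  (Manipulate, evDetect) → (Survey, spin_ccw)
  (Manipulate, evClear) → (Survey, spin_ccw)
  (Manipulate, evStop) → (Manipulate, motors_off)  ← event matches
  (Manipulate, evTimeout) → (Approach, spin_ccw)
  (Manipulate, evDone) → (Approach, motors_off)
event = evStop selects (Manipulate, motors_off)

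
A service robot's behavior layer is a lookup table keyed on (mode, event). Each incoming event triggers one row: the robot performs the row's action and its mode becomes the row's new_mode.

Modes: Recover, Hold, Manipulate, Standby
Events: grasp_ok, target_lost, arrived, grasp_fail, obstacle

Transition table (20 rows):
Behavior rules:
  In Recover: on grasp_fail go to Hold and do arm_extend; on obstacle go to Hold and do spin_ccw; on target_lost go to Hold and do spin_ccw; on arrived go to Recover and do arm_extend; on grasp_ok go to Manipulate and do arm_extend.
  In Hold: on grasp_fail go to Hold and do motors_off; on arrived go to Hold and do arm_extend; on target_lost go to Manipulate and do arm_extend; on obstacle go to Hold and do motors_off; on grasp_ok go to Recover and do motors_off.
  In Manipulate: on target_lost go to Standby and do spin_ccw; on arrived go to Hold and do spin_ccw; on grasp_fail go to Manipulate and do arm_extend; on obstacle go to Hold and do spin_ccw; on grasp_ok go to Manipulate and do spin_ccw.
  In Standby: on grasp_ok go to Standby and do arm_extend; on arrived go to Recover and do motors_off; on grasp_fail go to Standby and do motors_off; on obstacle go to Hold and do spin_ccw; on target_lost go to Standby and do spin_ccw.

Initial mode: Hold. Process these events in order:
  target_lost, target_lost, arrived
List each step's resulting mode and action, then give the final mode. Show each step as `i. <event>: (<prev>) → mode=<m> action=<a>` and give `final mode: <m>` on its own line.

1. target_lost: (Hold) → mode=Manipulate action=arm_extend
2. target_lost: (Manipulate) → mode=Standby action=spin_ccw
3. arrived: (Standby) → mode=Recover action=motors_off

final mode: Recover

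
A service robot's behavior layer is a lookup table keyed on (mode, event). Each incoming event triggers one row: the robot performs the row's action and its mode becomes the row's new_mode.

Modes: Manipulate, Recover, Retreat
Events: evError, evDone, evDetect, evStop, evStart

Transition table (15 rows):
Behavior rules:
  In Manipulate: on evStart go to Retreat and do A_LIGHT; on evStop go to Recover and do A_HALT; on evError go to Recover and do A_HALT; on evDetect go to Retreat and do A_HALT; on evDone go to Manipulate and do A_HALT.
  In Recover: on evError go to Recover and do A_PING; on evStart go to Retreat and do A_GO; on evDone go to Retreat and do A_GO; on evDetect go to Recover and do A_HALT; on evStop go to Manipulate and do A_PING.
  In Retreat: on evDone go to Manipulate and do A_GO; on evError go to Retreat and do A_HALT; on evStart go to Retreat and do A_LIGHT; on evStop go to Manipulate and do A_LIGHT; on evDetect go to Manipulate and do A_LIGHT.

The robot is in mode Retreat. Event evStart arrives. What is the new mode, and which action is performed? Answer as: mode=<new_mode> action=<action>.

current mode = Retreat; filter table to that mode:
  (Retreat, evDone) → (Manipulate, A_GO)
  (Retreat, evError) → (Retreat, A_HALT)
  (Retreat, evStart) → (Retreat, A_LIGHT)  ← event matches
  (Retreat, evStop) → (Manipulate, A_LIGHT)
  (Retreat, evDetect) → (Manipulate, A_LIGHT)
event = evStart selects (Retreat, A_LIGHT)

mode=Retreat action=A_LIGHT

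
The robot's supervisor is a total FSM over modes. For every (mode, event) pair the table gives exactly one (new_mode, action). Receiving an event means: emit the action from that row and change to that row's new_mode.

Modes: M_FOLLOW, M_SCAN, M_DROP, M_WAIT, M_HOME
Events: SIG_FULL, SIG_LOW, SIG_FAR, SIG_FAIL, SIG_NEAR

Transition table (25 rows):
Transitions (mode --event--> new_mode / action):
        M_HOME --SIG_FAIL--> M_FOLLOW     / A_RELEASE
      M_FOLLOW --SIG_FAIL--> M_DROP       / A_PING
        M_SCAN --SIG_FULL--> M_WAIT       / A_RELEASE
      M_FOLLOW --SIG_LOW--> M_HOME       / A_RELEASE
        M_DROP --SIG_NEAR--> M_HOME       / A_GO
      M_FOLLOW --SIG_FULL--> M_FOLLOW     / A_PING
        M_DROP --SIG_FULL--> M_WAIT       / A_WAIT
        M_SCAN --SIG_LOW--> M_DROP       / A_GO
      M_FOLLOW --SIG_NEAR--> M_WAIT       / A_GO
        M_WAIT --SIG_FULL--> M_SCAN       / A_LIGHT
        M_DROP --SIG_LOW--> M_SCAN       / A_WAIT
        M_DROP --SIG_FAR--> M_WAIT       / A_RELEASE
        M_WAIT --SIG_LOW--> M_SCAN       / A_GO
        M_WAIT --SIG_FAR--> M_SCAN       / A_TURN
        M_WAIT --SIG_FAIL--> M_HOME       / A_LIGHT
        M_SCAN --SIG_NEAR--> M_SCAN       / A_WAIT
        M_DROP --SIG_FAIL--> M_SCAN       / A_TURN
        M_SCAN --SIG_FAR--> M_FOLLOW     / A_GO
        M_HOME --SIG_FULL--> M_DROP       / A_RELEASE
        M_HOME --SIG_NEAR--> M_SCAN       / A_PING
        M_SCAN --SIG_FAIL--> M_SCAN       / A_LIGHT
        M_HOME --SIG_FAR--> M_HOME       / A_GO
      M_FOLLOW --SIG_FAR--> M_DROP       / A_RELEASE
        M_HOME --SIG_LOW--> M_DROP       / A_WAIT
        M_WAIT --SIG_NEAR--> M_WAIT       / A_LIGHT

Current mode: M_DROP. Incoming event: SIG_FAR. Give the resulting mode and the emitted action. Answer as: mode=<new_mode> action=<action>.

current mode = M_DROP; filter table to that mode:
  (M_DROP, SIG_NEAR) → (M_HOME, A_GO)
  (M_DROP, SIG_FULL) → (M_WAIT, A_WAIT)
  (M_DROP, SIG_LOW) → (M_SCAN, A_WAIT)
  (M_DROP, SIG_FAR) → (M_WAIT, A_RELEASE)  ← event matches
  (M_DROP, SIG_FAIL) → (M_SCAN, A_TURN)
event = SIG_FAR selects (M_WAIT, A_RELEASE)

mode=M_WAIT action=A_RELEASE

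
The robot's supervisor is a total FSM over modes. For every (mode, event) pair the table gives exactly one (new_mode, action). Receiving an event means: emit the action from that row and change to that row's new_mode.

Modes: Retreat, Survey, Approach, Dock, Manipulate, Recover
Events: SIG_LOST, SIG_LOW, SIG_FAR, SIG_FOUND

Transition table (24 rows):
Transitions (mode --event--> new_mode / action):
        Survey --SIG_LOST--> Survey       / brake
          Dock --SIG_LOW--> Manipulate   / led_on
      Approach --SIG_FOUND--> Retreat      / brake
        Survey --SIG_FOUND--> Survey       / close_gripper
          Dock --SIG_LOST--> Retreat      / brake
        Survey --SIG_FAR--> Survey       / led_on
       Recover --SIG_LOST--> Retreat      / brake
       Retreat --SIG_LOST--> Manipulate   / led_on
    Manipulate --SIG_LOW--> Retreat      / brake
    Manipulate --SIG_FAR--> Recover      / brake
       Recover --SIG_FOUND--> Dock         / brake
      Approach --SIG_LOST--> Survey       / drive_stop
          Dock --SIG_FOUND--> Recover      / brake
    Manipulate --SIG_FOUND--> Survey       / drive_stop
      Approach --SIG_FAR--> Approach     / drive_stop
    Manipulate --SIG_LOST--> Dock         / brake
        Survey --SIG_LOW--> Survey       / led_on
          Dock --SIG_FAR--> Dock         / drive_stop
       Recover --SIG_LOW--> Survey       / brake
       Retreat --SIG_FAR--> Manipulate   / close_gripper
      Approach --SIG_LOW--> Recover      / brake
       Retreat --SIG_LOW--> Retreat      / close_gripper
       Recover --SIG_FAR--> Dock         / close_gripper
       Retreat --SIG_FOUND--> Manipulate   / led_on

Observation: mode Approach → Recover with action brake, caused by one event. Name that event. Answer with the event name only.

SIG_LOW

try SIG_LOST: (Approach, SIG_LOST) → (Survey, drive_stop)
try SIG_LOW: (Approach, SIG_LOW) → (Recover, brake)  ← matches
try SIG_FAR: (Approach, SIG_FAR) → (Approach, drive_stop)
try SIG_FOUND: (Approach, SIG_FOUND) → (Retreat, brake)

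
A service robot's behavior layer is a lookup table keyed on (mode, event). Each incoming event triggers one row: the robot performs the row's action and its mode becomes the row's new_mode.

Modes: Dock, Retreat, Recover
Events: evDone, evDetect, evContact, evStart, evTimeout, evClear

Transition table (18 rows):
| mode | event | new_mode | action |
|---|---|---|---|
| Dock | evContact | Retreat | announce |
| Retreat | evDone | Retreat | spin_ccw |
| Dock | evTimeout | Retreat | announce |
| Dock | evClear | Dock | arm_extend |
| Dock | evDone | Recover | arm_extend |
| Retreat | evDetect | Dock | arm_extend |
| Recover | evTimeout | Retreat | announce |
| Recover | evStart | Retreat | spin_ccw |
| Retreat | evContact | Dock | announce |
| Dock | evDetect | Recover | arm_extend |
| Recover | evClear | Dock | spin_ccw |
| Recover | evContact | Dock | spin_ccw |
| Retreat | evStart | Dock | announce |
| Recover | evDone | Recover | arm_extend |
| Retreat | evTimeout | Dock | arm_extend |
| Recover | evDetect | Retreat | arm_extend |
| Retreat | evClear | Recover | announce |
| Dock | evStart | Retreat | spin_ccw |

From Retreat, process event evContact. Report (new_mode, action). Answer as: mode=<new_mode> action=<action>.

mode=Dock action=announce

current mode = Retreat; filter table to that mode:
  (Retreat, evDone) → (Retreat, spin_ccw)
  (Retreat, evDetect) → (Dock, arm_extend)
  (Retreat, evContact) → (Dock, announce)  ← event matches
  (Retreat, evStart) → (Dock, announce)
  (Retreat, evTimeout) → (Dock, arm_extend)
  (Retreat, evClear) → (Recover, announce)
event = evContact selects (Dock, announce)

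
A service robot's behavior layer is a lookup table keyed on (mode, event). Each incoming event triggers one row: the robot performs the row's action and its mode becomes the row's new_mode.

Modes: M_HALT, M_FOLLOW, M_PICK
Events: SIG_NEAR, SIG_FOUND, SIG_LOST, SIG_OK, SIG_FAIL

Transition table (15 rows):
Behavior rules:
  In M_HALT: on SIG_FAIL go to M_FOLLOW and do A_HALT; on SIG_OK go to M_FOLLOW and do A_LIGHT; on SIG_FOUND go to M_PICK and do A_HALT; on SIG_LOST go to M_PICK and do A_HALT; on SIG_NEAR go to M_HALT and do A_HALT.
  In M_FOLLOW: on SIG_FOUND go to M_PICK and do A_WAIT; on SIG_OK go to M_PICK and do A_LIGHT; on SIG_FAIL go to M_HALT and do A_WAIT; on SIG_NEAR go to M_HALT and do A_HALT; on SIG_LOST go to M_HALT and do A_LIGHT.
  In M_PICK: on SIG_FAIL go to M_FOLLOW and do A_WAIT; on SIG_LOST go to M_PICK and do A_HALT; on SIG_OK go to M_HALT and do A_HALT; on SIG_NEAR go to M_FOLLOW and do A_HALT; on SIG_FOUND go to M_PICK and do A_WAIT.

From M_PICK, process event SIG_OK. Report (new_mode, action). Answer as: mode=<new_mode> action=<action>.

mode=M_HALT action=A_HALT

current mode = M_PICK; filter table to that mode:
  (M_PICK, SIG_FAIL) → (M_FOLLOW, A_WAIT)
  (M_PICK, SIG_LOST) → (M_PICK, A_HALT)
  (M_PICK, SIG_OK) → (M_HALT, A_HALT)  ← event matches
  (M_PICK, SIG_NEAR) → (M_FOLLOW, A_HALT)
  (M_PICK, SIG_FOUND) → (M_PICK, A_WAIT)
event = SIG_OK selects (M_HALT, A_HALT)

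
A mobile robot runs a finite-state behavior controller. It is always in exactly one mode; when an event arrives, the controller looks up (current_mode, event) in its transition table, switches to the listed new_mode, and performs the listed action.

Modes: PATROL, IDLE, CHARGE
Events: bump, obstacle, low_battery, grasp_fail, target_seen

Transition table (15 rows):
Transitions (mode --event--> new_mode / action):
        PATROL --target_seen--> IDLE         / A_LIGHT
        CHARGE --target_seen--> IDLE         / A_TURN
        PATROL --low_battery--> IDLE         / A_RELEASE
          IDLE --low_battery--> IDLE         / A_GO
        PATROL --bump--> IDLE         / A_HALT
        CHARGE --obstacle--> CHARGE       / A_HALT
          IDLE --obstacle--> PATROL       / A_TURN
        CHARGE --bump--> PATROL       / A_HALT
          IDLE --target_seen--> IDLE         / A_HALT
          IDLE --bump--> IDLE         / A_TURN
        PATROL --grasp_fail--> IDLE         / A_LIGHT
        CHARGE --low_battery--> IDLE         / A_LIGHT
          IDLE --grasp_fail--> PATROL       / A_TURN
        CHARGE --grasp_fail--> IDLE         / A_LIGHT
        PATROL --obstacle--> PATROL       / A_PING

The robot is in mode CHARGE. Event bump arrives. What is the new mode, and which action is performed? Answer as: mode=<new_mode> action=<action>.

current mode = CHARGE; filter table to that mode:
  (CHARGE, target_seen) → (IDLE, A_TURN)
  (CHARGE, obstacle) → (CHARGE, A_HALT)
  (CHARGE, bump) → (PATROL, A_HALT)  ← event matches
  (CHARGE, low_battery) → (IDLE, A_LIGHT)
  (CHARGE, grasp_fail) → (IDLE, A_LIGHT)
event = bump selects (PATROL, A_HALT)

mode=PATROL action=A_HALT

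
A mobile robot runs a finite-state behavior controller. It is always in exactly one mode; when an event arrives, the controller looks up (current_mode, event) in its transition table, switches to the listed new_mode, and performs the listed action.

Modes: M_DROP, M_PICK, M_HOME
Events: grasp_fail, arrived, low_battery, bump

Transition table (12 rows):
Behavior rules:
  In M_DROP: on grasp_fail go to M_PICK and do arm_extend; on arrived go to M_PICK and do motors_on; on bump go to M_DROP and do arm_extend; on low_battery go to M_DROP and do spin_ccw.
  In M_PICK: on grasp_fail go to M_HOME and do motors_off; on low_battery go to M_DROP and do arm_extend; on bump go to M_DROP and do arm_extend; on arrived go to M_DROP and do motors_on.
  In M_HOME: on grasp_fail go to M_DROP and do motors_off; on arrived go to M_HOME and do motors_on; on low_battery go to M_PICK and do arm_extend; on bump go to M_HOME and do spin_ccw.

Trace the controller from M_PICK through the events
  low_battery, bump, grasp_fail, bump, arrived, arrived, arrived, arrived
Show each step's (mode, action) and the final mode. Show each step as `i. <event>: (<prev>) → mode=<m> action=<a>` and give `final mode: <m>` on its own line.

final mode: M_DROP

1. low_battery: (M_PICK) → mode=M_DROP action=arm_extend
2. bump: (M_DROP) → mode=M_DROP action=arm_extend
3. grasp_fail: (M_DROP) → mode=M_PICK action=arm_extend
4. bump: (M_PICK) → mode=M_DROP action=arm_extend
5. arrived: (M_DROP) → mode=M_PICK action=motors_on
6. arrived: (M_PICK) → mode=M_DROP action=motors_on
7. arrived: (M_DROP) → mode=M_PICK action=motors_on
8. arrived: (M_PICK) → mode=M_DROP action=motors_on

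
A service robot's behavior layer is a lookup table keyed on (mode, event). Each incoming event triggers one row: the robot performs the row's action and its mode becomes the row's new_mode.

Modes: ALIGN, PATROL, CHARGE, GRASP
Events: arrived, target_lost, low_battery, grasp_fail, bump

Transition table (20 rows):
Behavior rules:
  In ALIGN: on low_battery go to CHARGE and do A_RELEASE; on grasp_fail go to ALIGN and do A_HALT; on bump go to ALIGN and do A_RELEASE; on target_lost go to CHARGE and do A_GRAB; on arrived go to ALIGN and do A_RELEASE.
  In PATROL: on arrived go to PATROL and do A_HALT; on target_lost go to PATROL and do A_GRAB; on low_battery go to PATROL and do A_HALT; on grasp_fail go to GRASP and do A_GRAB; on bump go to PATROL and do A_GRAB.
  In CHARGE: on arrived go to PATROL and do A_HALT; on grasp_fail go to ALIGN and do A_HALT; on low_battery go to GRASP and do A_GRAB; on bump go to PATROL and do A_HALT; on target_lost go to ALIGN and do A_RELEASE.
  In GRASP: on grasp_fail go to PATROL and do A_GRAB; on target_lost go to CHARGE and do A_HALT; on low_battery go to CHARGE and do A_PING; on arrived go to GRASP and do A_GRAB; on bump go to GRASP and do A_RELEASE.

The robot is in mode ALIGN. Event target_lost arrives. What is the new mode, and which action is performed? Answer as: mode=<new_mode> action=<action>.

mode=CHARGE action=A_GRAB

current mode = ALIGN; filter table to that mode:
  (ALIGN, low_battery) → (CHARGE, A_RELEASE)
  (ALIGN, grasp_fail) → (ALIGN, A_HALT)
  (ALIGN, bump) → (ALIGN, A_RELEASE)
  (ALIGN, target_lost) → (CHARGE, A_GRAB)  ← event matches
  (ALIGN, arrived) → (ALIGN, A_RELEASE)
event = target_lost selects (CHARGE, A_GRAB)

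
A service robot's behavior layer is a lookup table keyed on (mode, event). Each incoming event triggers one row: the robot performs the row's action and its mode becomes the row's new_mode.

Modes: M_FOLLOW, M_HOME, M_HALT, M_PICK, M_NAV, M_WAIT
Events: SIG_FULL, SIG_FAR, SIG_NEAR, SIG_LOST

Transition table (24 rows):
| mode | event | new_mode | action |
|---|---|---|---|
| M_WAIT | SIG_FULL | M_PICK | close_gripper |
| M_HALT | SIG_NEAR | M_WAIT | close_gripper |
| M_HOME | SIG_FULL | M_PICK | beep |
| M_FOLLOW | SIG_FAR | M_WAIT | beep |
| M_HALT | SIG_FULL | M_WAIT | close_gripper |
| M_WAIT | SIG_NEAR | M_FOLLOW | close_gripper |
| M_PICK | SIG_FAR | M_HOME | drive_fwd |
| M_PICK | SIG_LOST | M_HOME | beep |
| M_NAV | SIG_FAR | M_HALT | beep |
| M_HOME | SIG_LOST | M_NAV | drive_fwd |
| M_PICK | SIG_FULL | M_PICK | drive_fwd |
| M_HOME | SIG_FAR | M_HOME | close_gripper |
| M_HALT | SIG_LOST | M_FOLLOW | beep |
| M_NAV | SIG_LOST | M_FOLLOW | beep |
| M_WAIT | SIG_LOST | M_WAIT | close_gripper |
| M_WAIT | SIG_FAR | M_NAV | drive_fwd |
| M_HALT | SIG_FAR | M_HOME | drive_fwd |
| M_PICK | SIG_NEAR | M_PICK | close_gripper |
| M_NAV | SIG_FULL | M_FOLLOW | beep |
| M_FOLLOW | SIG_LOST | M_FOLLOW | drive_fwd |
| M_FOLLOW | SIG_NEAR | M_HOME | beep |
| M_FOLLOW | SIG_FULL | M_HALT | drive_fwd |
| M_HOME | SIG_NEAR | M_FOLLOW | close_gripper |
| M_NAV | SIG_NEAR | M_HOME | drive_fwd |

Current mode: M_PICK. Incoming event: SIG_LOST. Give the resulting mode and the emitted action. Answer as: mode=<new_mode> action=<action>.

current mode = M_PICK; filter table to that mode:
  (M_PICK, SIG_FAR) → (M_HOME, drive_fwd)
  (M_PICK, SIG_LOST) → (M_HOME, beep)  ← event matches
  (M_PICK, SIG_FULL) → (M_PICK, drive_fwd)
  (M_PICK, SIG_NEAR) → (M_PICK, close_gripper)
event = SIG_LOST selects (M_HOME, beep)

mode=M_HOME action=beep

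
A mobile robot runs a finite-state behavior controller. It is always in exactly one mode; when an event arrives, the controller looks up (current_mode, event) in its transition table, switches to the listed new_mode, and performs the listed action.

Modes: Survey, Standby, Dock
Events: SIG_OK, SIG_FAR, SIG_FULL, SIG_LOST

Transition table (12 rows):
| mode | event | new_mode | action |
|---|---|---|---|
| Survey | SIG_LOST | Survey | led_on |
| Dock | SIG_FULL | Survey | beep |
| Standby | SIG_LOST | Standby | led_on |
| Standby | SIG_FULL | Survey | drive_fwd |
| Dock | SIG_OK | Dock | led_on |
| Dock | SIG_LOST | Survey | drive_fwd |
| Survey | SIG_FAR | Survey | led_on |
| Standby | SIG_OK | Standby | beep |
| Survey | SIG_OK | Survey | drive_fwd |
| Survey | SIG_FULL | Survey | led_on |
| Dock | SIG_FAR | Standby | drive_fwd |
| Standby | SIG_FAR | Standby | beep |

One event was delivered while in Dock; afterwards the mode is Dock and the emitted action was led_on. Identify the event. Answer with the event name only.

try SIG_OK: (Dock, SIG_OK) → (Dock, led_on)  ← matches
try SIG_FAR: (Dock, SIG_FAR) → (Standby, drive_fwd)
try SIG_FULL: (Dock, SIG_FULL) → (Survey, beep)
try SIG_LOST: (Dock, SIG_LOST) → (Survey, drive_fwd)

SIG_OK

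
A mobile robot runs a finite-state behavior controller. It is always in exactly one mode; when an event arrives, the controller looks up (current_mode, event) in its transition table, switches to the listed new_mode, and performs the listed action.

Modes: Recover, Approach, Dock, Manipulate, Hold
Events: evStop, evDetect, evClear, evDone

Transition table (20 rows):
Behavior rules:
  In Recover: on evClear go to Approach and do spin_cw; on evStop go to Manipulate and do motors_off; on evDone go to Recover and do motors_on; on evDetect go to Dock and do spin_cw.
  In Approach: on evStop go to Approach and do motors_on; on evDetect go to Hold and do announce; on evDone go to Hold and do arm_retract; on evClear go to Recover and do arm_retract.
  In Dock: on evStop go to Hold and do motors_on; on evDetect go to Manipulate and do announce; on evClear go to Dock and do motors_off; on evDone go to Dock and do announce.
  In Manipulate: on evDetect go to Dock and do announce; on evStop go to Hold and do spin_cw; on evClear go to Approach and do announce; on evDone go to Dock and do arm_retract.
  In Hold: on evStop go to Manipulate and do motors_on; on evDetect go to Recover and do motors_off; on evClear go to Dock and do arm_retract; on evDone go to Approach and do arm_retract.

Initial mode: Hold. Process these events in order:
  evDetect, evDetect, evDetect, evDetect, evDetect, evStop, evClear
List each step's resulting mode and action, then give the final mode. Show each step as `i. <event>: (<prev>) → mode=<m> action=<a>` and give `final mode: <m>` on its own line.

final mode: Dock

1. evDetect: (Hold) → mode=Recover action=motors_off
2. evDetect: (Recover) → mode=Dock action=spin_cw
3. evDetect: (Dock) → mode=Manipulate action=announce
4. evDetect: (Manipulate) → mode=Dock action=announce
5. evDetect: (Dock) → mode=Manipulate action=announce
6. evStop: (Manipulate) → mode=Hold action=spin_cw
7. evClear: (Hold) → mode=Dock action=arm_retract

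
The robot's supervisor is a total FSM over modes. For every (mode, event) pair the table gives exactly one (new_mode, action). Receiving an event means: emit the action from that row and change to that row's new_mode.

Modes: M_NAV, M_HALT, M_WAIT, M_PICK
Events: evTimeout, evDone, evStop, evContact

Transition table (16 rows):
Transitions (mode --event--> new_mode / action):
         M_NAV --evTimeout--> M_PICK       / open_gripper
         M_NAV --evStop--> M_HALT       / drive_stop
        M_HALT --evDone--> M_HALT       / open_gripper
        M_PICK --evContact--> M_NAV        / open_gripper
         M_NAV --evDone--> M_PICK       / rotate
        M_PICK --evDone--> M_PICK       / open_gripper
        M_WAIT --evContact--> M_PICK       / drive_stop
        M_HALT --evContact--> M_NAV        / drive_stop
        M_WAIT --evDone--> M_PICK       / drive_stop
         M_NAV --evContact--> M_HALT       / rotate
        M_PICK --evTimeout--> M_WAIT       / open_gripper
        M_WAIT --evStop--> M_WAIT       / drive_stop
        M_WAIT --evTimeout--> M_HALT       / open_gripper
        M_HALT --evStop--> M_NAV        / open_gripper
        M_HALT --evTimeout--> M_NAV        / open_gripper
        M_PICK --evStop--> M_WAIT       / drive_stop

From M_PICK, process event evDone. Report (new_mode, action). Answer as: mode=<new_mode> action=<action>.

mode=M_PICK action=open_gripper

current mode = M_PICK; filter table to that mode:
  (M_PICK, evContact) → (M_NAV, open_gripper)
  (M_PICK, evDone) → (M_PICK, open_gripper)  ← event matches
  (M_PICK, evTimeout) → (M_WAIT, open_gripper)
  (M_PICK, evStop) → (M_WAIT, drive_stop)
event = evDone selects (M_PICK, open_gripper)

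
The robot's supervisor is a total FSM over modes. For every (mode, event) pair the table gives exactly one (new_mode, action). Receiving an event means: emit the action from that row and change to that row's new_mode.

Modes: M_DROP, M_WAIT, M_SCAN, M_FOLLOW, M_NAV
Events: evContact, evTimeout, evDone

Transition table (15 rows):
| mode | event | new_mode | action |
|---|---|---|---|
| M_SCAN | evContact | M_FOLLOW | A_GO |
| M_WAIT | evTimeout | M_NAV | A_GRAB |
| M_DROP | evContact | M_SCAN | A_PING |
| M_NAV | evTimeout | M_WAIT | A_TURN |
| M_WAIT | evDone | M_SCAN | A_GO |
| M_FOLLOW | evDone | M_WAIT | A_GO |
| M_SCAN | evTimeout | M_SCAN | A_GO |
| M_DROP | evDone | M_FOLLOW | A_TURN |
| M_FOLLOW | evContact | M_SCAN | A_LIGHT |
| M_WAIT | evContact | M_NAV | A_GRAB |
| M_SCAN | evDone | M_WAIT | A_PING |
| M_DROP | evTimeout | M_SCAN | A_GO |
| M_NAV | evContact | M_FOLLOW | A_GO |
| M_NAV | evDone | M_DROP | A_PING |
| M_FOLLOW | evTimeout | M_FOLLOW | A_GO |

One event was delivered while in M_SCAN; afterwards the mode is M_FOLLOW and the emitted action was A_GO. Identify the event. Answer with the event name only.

try evContact: (M_SCAN, evContact) → (M_FOLLOW, A_GO)  ← matches
try evTimeout: (M_SCAN, evTimeout) → (M_SCAN, A_GO)
try evDone: (M_SCAN, evDone) → (M_WAIT, A_PING)

evContact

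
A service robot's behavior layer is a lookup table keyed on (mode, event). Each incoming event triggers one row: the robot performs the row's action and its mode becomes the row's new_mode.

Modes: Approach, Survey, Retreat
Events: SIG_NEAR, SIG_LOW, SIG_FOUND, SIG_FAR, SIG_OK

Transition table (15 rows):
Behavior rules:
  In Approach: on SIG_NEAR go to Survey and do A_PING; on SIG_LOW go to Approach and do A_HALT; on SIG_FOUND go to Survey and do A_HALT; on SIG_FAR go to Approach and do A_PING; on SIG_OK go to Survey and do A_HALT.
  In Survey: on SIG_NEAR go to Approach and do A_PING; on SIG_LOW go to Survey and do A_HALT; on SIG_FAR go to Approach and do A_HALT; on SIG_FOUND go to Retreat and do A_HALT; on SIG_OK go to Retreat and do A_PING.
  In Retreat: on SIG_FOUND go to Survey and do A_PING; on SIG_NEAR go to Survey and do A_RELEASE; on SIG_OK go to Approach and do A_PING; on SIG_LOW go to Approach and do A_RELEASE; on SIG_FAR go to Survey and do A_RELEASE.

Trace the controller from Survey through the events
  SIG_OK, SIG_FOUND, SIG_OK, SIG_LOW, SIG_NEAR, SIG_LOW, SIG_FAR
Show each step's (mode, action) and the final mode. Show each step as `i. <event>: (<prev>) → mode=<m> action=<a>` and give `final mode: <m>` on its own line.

1. SIG_OK: (Survey) → mode=Retreat action=A_PING
2. SIG_FOUND: (Retreat) → mode=Survey action=A_PING
3. SIG_OK: (Survey) → mode=Retreat action=A_PING
4. SIG_LOW: (Retreat) → mode=Approach action=A_RELEASE
5. SIG_NEAR: (Approach) → mode=Survey action=A_PING
6. SIG_LOW: (Survey) → mode=Survey action=A_HALT
7. SIG_FAR: (Survey) → mode=Approach action=A_HALT

final mode: Approach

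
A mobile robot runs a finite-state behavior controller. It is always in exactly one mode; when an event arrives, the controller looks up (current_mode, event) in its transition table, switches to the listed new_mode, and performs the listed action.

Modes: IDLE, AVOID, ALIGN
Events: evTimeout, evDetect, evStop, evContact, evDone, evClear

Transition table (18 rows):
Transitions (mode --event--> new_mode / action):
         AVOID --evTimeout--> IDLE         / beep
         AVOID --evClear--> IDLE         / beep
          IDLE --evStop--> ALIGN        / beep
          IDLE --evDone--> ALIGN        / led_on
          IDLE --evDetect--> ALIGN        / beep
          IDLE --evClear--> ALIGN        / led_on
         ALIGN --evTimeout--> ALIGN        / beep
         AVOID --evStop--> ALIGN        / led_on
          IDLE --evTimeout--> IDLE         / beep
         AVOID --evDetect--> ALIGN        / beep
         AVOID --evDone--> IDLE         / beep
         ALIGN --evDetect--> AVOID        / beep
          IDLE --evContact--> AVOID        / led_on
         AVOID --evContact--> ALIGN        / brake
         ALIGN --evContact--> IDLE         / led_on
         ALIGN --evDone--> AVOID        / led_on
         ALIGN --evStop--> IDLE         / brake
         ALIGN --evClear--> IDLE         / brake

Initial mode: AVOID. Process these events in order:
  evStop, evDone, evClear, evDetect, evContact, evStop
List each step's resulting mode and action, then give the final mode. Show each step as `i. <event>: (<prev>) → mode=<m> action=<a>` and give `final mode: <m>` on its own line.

final mode: ALIGN

1. evStop: (AVOID) → mode=ALIGN action=led_on
2. evDone: (ALIGN) → mode=AVOID action=led_on
3. evClear: (AVOID) → mode=IDLE action=beep
4. evDetect: (IDLE) → mode=ALIGN action=beep
5. evContact: (ALIGN) → mode=IDLE action=led_on
6. evStop: (IDLE) → mode=ALIGN action=beep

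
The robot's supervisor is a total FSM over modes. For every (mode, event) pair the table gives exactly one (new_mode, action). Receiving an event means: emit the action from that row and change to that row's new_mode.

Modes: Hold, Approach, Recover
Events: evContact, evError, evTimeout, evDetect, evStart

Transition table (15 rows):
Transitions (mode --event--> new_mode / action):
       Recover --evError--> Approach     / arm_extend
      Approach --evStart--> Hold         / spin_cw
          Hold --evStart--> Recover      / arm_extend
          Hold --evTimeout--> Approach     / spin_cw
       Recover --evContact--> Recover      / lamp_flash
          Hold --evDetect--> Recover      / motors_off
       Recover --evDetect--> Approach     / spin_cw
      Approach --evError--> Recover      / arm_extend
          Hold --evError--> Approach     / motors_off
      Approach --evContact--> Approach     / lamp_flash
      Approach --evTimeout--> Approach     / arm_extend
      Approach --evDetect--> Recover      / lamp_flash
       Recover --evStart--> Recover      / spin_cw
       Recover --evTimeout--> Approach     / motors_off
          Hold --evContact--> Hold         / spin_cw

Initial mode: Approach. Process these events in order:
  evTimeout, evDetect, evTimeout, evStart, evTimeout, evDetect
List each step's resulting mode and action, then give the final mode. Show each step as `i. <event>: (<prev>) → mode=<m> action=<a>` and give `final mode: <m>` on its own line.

1. evTimeout: (Approach) → mode=Approach action=arm_extend
2. evDetect: (Approach) → mode=Recover action=lamp_flash
3. evTimeout: (Recover) → mode=Approach action=motors_off
4. evStart: (Approach) → mode=Hold action=spin_cw
5. evTimeout: (Hold) → mode=Approach action=spin_cw
6. evDetect: (Approach) → mode=Recover action=lamp_flash

final mode: Recover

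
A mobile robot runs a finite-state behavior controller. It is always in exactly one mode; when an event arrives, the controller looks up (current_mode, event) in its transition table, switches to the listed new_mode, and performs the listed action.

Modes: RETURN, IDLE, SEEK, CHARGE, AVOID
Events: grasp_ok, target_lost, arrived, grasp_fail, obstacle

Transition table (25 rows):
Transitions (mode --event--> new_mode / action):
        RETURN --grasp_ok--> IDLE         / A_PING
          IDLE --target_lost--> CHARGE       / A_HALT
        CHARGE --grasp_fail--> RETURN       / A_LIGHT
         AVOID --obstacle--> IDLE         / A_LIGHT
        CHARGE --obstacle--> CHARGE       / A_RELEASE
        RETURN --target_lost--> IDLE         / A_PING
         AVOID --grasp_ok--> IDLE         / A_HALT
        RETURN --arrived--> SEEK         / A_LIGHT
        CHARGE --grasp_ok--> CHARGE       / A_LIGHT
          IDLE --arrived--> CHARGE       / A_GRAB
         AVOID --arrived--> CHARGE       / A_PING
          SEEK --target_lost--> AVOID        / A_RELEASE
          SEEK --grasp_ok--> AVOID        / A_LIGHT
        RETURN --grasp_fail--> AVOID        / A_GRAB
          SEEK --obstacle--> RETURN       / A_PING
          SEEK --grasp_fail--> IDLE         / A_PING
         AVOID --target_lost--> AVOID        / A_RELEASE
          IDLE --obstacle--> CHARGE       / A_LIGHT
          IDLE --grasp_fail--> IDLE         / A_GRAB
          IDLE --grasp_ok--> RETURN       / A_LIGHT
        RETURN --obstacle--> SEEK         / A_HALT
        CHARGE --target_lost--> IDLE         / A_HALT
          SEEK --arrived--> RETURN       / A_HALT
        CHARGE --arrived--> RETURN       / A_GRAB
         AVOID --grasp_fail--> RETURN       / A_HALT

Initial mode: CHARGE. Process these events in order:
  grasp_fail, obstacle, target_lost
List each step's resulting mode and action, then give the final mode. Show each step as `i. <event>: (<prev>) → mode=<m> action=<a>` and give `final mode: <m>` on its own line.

final mode: AVOID

1. grasp_fail: (CHARGE) → mode=RETURN action=A_LIGHT
2. obstacle: (RETURN) → mode=SEEK action=A_HALT
3. target_lost: (SEEK) → mode=AVOID action=A_RELEASE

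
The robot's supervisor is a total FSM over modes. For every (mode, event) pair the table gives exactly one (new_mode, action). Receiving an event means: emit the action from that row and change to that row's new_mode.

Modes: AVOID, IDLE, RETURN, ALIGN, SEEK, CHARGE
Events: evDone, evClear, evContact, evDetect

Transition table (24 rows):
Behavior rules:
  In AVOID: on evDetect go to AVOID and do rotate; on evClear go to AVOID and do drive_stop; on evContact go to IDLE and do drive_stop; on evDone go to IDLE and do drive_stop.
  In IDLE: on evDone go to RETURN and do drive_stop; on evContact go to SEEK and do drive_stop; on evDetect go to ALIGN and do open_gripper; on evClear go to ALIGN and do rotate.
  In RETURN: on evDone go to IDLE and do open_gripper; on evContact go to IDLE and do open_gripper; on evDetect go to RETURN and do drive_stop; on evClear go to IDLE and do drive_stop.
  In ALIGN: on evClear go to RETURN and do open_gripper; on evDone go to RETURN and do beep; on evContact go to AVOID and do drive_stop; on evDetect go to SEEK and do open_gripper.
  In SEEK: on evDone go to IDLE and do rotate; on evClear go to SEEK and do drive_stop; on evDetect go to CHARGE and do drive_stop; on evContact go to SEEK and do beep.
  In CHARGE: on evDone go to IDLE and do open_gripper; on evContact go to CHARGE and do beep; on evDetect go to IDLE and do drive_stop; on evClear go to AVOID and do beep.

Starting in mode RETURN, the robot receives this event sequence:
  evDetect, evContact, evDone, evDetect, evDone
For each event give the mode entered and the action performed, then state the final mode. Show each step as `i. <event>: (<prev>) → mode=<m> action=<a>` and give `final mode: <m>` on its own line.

1. evDetect: (RETURN) → mode=RETURN action=drive_stop
2. evContact: (RETURN) → mode=IDLE action=open_gripper
3. evDone: (IDLE) → mode=RETURN action=drive_stop
4. evDetect: (RETURN) → mode=RETURN action=drive_stop
5. evDone: (RETURN) → mode=IDLE action=open_gripper

final mode: IDLE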